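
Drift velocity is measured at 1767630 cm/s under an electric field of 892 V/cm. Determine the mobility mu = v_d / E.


Step 1: mu = v_d / E
Step 2: mu = 1767630 / 892
Step 3: mu = 1981.65 cm^2/(V*s)

1981.65


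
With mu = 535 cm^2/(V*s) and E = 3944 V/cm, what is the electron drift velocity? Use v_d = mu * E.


Step 1: v_d = mu * E
Step 2: v_d = 535 * 3944 = 2110040
Step 3: v_d = 2.11e+06 cm/s

2.11e+06


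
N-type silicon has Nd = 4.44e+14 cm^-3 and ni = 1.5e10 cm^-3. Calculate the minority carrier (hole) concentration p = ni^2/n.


Step 1: Since Nd >> ni, n ≈ Nd = 4.44e+14 cm^-3
Step 2: p = ni^2 / n = (1.5e10)^2 / 4.44e+14
Step 3: p = 2.25e20 / 4.44e+14 = 5.07e+05 cm^-3

5.07e+05


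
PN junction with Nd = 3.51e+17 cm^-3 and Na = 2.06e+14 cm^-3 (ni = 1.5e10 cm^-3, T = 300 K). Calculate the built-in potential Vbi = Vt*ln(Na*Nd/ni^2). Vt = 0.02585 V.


Step 1: Compute Na*Nd/ni^2 = 2.06e+14 * 3.51e+17 / (1.5e10)^2 = 3.2136e+11
Step 2: ln(3.2136e+11) = 26.4958
Step 3: Vbi = 0.02585 * 26.4958 = 0.685 V

0.685


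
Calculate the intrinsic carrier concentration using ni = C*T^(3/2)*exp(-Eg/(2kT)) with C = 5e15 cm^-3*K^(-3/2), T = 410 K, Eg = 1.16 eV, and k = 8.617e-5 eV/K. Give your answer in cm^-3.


Step 1: Compute kT = 8.617e-5 * 410 = 0.0353297 eV
Step 2: Exponent = -Eg/(2kT) = -1.16/(2*0.0353297) = -16.41678
Step 3: T^(3/2) = 410^1.5 = 8301.87
Step 4: ni = 5e15 * 8301.87 * exp(-16.41678) = 3.08e+12 cm^-3

3.08e+12


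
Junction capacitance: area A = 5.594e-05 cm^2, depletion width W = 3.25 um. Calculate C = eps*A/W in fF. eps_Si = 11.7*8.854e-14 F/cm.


Step 1: eps_Si = 11.7 * 8.854e-14 = 1.035918e-12 F/cm
Step 2: W in cm = 3.25 * 1e-4 = 3.25e-04 cm
Step 3: C = 1.035918e-12 * 5.594e-05 / 3.25e-04 = 1.783054e-13 F
Step 4: C = 178.31 fF

178.31


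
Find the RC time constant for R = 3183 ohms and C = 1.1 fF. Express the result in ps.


Step 1: tau = R * C
Step 2: tau = 3183 * 1.1 fF = 3183 * 1.1e-15 F
Step 3: tau = 3.5013e-12 s = 3.5013 ps

3.5013


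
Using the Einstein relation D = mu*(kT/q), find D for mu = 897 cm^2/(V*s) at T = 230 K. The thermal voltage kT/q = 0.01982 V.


Step 1: D = mu * (kT/q)
Step 2: D = 897 * 0.01982
Step 3: D = 17.78 cm^2/s

17.78


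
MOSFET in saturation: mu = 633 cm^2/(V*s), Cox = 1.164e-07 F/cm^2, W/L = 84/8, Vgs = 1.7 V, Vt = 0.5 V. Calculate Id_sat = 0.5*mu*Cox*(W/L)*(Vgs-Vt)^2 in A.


Step 1: Overdrive voltage Vov = Vgs - Vt = 1.7 - 0.5 = 1.2 V
Step 2: W/L = 84/8 = 10.5
Step 3: Id = 0.5 * 633 * 1.164e-07 * 10.5 * 1.2^2
Step 4: Id = 5.57e-04 A

5.57e-04


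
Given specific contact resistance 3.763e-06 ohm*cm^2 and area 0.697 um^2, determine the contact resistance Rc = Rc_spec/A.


Step 1: Convert area to cm^2: 0.697 um^2 = 6.9700e-09 cm^2
Step 2: Rc = Rc_spec / A = 3.763e-06 / 6.9700e-09
Step 3: Rc = 5.40e+02 ohms

5.40e+02


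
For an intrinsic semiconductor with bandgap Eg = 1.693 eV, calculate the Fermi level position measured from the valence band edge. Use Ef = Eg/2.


Step 1: For an intrinsic semiconductor, the Fermi level sits at midgap.
Step 2: Ef = Eg / 2 = 1.693 / 2 = 0.8465 eV

0.8465


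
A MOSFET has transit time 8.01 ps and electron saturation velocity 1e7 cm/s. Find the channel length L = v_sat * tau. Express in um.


Step 1: tau in seconds = 8.01 ps * 1e-12 = 8.0100e-12 s
Step 2: L = v_sat * tau = 1e7 * 8.0100e-12 = 8.0100e-05 cm
Step 3: L in um = 8.0100e-05 * 1e4 = 0.801 um

0.801


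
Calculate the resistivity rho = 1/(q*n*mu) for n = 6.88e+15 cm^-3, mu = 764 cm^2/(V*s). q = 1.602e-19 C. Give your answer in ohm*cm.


Step 1: sigma = q * n * mu = 1.602e-19 * 6.88e+15 * 764 = 8.42062e-01 S/cm
Step 2: rho = 1 / sigma = 1 / 8.42062e-01 = 1.188 ohm*cm

1.188


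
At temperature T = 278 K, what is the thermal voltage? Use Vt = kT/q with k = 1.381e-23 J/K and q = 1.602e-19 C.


Step 1: kT = 1.381e-23 * 278 = 3.83918e-21 J
Step 2: Vt = kT/q = 3.83918e-21 / 1.602e-19
Step 3: Vt = 0.02396 V

0.02396


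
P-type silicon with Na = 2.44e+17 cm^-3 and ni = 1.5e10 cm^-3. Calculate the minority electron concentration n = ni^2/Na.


Step 1: Majority hole concentration p ≈ Na = 2.44e+17 cm^-3
Step 2: n = ni^2 / Na = (1.5e10)^2 / 2.44e+17
Step 3: n = 9.22e+02 cm^-3

9.22e+02


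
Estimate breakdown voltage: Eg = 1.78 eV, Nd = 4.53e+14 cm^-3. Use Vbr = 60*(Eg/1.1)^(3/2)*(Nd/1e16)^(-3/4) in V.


Step 1: Eg/1.1 = 1.78/1.1 = 1.618182
Step 2: (Eg/1.1)^1.5 = 1.618182^1.5 = 2.058453
Step 3: (Nd/1e16)^(-0.75) = (0.0453)^(-0.75) = 10.184187
Step 4: Vbr = 60 * 2.058453 * 10.184187 = 1257.8 V

1257.8


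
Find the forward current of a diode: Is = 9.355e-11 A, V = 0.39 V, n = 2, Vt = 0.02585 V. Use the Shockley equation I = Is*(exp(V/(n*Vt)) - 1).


Step 1: V/(n*Vt) = 0.39/(2*0.02585) = 7.5435
Step 2: exp(7.5435) = 1.8884e+03
Step 3: I = 9.355e-11 * (1.8884e+03 - 1) = 1.77e-07 A

1.77e-07


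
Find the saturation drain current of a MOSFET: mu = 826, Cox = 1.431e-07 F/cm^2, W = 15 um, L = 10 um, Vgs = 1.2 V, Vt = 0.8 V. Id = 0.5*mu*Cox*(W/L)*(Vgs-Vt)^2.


Step 1: Overdrive voltage Vov = Vgs - Vt = 1.2 - 0.8 = 0.4 V
Step 2: W/L = 15/10 = 1.5
Step 3: Id = 0.5 * 826 * 1.431e-07 * 1.5 * 0.4^2
Step 4: Id = 1.42e-05 A

1.42e-05


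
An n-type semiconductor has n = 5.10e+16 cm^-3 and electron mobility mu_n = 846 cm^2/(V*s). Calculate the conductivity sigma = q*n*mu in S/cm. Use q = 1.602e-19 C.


Step 1: sigma = q * n * mu
Step 2: sigma = 1.602e-19 * 5.10e+16 * 846
Step 3: sigma = 6.912e+00 S/cm

6.912e+00


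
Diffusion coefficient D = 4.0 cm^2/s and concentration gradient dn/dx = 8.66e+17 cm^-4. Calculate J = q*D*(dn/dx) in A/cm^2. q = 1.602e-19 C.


Step 1: J = q * D * (dn/dx)
Step 2: J = 1.602e-19 * 4.0 * 8.66e+17
Step 3: J = 5.55e-01 A/cm^2

5.55e-01


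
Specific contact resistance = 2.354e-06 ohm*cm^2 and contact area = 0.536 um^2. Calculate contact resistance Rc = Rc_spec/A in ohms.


Step 1: Convert area to cm^2: 0.536 um^2 = 5.3600e-09 cm^2
Step 2: Rc = Rc_spec / A = 2.354e-06 / 5.3600e-09
Step 3: Rc = 4.39e+02 ohms

4.39e+02


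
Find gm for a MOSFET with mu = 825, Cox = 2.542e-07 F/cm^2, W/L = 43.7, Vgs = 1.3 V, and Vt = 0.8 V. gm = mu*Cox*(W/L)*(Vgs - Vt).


Step 1: Vov = Vgs - Vt = 1.3 - 0.8 = 0.5 V
Step 2: gm = mu * Cox * (W/L) * Vov
Step 3: gm = 825 * 2.542e-07 * 43.7 * 0.5 = 4.58e-03 S

4.58e-03


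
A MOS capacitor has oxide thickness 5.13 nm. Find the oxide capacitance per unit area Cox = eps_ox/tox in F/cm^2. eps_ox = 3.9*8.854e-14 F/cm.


Step 1: eps_ox = 3.9 * 8.854e-14 = 3.45306e-13 F/cm
Step 2: tox in cm = 5.13 nm * 1e-7 = 5.1300e-07 cm
Step 3: Cox = 3.45306e-13 / 5.1300e-07 = 6.73e-07 F/cm^2

6.73e-07


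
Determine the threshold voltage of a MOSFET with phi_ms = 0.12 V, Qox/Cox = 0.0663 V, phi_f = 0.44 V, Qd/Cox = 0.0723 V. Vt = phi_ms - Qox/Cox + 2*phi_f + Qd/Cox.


Step 1: Vt = phi_ms - Qox/Cox + 2*phi_f + Qd/Cox
Step 2: Vt = 0.12 - 0.0663 + 2*0.44 + 0.0723
Step 3: Vt = 0.12 - 0.0663 + 0.88 + 0.0723
Step 4: Vt = 1.006 V

1.006


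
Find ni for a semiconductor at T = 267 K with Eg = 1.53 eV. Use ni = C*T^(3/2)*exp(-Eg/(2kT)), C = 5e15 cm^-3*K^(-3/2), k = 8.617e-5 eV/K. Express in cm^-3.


Step 1: Compute kT = 8.617e-5 * 267 = 0.02300739 eV
Step 2: Exponent = -Eg/(2kT) = -1.53/(2*0.02300739) = -33.25019
Step 3: T^(3/2) = 267^1.5 = 4362.82
Step 4: ni = 5e15 * 4362.82 * exp(-33.25019) = 7.91e+04 cm^-3

7.91e+04


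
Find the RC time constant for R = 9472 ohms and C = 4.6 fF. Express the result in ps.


Step 1: tau = R * C
Step 2: tau = 9472 * 4.6 fF = 9472 * 4.6e-15 F
Step 3: tau = 4.35712e-11 s = 43.5712 ps

43.5712


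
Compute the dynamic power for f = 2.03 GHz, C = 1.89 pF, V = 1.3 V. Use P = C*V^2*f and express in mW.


Step 1: V^2 = 1.3^2 = 1.69 V^2
Step 2: P = C*V^2*f = 1.89e-12 F * 1.69 * 2.03e9 Hz
Step 3: P = 6.484023e-03 W
Step 4: P = 6.484 mW

6.484


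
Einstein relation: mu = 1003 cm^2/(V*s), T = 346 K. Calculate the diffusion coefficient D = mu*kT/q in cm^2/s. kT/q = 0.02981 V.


Step 1: D = mu * (kT/q)
Step 2: D = 1003 * 0.02981
Step 3: D = 29.9 cm^2/s

29.9


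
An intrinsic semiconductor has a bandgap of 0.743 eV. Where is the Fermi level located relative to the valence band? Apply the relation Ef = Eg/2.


Step 1: For an intrinsic semiconductor, the Fermi level sits at midgap.
Step 2: Ef = Eg / 2 = 0.743 / 2 = 0.3715 eV

0.3715


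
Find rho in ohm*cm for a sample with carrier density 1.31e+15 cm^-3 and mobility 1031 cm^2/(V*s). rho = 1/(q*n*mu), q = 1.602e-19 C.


Step 1: sigma = q * n * mu = 1.602e-19 * 1.31e+15 * 1031 = 2.16368e-01 S/cm
Step 2: rho = 1 / sigma = 1 / 2.16368e-01 = 4.622 ohm*cm

4.622


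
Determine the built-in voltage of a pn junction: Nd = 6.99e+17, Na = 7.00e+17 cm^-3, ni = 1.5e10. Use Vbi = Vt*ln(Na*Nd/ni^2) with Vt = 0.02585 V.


Step 1: Compute Na*Nd/ni^2 = 7.00e+17 * 6.99e+17 / (1.5e10)^2 = 2.1747e+15
Step 2: ln(2.1747e+15) = 35.3157
Step 3: Vbi = 0.02585 * 35.3157 = 0.913 V

0.913


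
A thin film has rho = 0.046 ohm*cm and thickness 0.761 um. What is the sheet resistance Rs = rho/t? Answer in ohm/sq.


Step 1: Convert thickness to cm: t = 0.761 um = 7.6100e-05 cm
Step 2: Rs = rho / t = 0.046 / 7.6100e-05
Step 3: Rs = 604.5 ohm/sq

604.5


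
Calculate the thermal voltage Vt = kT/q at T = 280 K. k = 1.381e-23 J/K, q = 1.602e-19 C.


Step 1: kT = 1.381e-23 * 280 = 3.8668e-21 J
Step 2: Vt = kT/q = 3.8668e-21 / 1.602e-19
Step 3: Vt = 0.02414 V

0.02414


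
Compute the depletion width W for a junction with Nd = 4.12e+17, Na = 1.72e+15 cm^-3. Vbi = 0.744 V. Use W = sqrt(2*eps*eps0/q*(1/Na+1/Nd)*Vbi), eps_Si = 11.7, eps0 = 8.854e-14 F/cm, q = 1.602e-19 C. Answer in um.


Step 1: 1/Na + 1/Nd = 1/1.72e+15 + 1/4.12e+17 = 5.83823e-16
Step 2: 2*eps*eps0/q = 2*11.7*8.854e-14/1.602e-19 = 1.293281e+07
Step 3: W^2 = 1.293281e+07 * 5.83823e-16 * 0.744 = 5.61755e-09
Step 4: W = sqrt(5.61755e-09) = 7.495e-05 cm = 0.7495 um

0.7495


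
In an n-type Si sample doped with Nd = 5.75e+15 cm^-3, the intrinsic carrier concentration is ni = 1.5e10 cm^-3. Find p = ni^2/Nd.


Step 1: Since Nd >> ni, n ≈ Nd = 5.75e+15 cm^-3
Step 2: p = ni^2 / n = (1.5e10)^2 / 5.75e+15
Step 3: p = 2.25e20 / 5.75e+15 = 3.91e+04 cm^-3

3.91e+04


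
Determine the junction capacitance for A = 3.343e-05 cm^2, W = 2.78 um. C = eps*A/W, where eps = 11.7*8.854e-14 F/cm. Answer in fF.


Step 1: eps_Si = 11.7 * 8.854e-14 = 1.035918e-12 F/cm
Step 2: W in cm = 2.78 * 1e-4 = 2.78e-04 cm
Step 3: C = 1.035918e-12 * 3.343e-05 / 2.78e-04 = 1.245710e-13 F
Step 4: C = 124.57 fF

124.57


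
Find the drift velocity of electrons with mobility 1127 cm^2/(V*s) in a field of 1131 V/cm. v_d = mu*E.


Step 1: v_d = mu * E
Step 2: v_d = 1127 * 1131 = 1274637
Step 3: v_d = 1.27e+06 cm/s

1.27e+06


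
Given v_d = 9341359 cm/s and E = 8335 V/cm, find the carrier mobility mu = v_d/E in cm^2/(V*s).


Step 1: mu = v_d / E
Step 2: mu = 9341359 / 8335
Step 3: mu = 1120.74 cm^2/(V*s)

1120.74


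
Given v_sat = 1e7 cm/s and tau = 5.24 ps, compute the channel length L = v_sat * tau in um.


Step 1: tau in seconds = 5.24 ps * 1e-12 = 5.2400e-12 s
Step 2: L = v_sat * tau = 1e7 * 5.2400e-12 = 5.2400e-05 cm
Step 3: L in um = 5.2400e-05 * 1e4 = 0.524 um

0.524


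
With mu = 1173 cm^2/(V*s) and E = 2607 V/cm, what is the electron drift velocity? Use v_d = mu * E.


Step 1: v_d = mu * E
Step 2: v_d = 1173 * 2607 = 3058011
Step 3: v_d = 3.06e+06 cm/s

3.06e+06


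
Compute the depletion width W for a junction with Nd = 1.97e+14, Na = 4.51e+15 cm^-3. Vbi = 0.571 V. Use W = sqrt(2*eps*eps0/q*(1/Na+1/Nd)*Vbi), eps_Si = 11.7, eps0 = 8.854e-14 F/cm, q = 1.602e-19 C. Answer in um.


Step 1: 1/Na + 1/Nd = 1/4.51e+15 + 1/1.97e+14 = 5.29787e-15
Step 2: 2*eps*eps0/q = 2*11.7*8.854e-14/1.602e-19 = 1.293281e+07
Step 3: W^2 = 1.293281e+07 * 5.29787e-15 * 0.571 = 3.91228e-08
Step 4: W = sqrt(3.91228e-08) = 1.978e-04 cm = 1.978 um

1.978


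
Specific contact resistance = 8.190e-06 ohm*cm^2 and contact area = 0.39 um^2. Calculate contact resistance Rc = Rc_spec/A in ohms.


Step 1: Convert area to cm^2: 0.39 um^2 = 3.9000e-09 cm^2
Step 2: Rc = Rc_spec / A = 8.190e-06 / 3.9000e-09
Step 3: Rc = 2.10e+03 ohms

2.10e+03


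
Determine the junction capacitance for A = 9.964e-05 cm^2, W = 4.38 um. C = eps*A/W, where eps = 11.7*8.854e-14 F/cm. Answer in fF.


Step 1: eps_Si = 11.7 * 8.854e-14 = 1.035918e-12 F/cm
Step 2: W in cm = 4.38 * 1e-4 = 4.38e-04 cm
Step 3: C = 1.035918e-12 * 9.964e-05 / 4.38e-04 = 2.356595e-13 F
Step 4: C = 235.66 fF

235.66


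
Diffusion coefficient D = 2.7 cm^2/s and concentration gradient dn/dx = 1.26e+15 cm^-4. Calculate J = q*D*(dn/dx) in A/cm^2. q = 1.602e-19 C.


Step 1: J = q * D * (dn/dx)
Step 2: J = 1.602e-19 * 2.7 * 1.26e+15
Step 3: J = 5.45e-04 A/cm^2

5.45e-04


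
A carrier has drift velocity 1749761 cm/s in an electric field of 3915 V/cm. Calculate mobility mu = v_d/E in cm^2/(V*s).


Step 1: mu = v_d / E
Step 2: mu = 1749761 / 3915
Step 3: mu = 446.94 cm^2/(V*s)

446.94


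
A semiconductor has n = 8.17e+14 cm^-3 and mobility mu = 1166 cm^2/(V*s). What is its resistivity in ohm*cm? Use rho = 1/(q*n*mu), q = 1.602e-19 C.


Step 1: sigma = q * n * mu = 1.602e-19 * 8.17e+14 * 1166 = 1.52610e-01 S/cm
Step 2: rho = 1 / sigma = 1 / 1.52610e-01 = 6.553 ohm*cm

6.553


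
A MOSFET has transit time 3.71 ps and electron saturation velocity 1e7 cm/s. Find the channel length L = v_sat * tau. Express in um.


Step 1: tau in seconds = 3.71 ps * 1e-12 = 3.7100e-12 s
Step 2: L = v_sat * tau = 1e7 * 3.7100e-12 = 3.7100e-05 cm
Step 3: L in um = 3.7100e-05 * 1e4 = 0.371 um

0.371


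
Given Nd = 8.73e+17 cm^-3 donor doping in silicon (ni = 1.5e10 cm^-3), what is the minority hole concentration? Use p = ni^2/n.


Step 1: Since Nd >> ni, n ≈ Nd = 8.73e+17 cm^-3
Step 2: p = ni^2 / n = (1.5e10)^2 / 8.73e+17
Step 3: p = 2.25e20 / 8.73e+17 = 2.58e+02 cm^-3

2.58e+02


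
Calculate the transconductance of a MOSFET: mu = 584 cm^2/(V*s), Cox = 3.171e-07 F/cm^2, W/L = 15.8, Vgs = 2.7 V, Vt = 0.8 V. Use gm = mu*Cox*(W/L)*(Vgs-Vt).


Step 1: Vov = Vgs - Vt = 2.7 - 0.8 = 1.9 V
Step 2: gm = mu * Cox * (W/L) * Vov
Step 3: gm = 584 * 3.171e-07 * 15.8 * 1.9 = 5.56e-03 S

5.56e-03


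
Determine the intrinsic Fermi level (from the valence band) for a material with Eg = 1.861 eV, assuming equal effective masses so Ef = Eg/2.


Step 1: For an intrinsic semiconductor, the Fermi level sits at midgap.
Step 2: Ef = Eg / 2 = 1.861 / 2 = 0.9305 eV

0.9305


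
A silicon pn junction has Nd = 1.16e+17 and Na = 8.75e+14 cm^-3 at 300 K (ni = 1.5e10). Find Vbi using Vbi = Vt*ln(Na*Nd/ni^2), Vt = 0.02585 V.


Step 1: Compute Na*Nd/ni^2 = 8.75e+14 * 1.16e+17 / (1.5e10)^2 = 4.5111e+11
Step 2: ln(4.5111e+11) = 26.8350
Step 3: Vbi = 0.02585 * 26.8350 = 0.694 V

0.694


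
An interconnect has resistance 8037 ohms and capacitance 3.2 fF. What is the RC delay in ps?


Step 1: tau = R * C
Step 2: tau = 8037 * 3.2 fF = 8037 * 3.2e-15 F
Step 3: tau = 2.57184e-11 s = 25.7184 ps

25.7184


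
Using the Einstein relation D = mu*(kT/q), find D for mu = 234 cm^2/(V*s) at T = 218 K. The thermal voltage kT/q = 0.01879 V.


Step 1: D = mu * (kT/q)
Step 2: D = 234 * 0.01879
Step 3: D = 4.4 cm^2/s

4.4


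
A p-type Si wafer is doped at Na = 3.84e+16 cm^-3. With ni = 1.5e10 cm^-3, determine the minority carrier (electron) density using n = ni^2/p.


Step 1: Majority hole concentration p ≈ Na = 3.84e+16 cm^-3
Step 2: n = ni^2 / Na = (1.5e10)^2 / 3.84e+16
Step 3: n = 5.86e+03 cm^-3

5.86e+03


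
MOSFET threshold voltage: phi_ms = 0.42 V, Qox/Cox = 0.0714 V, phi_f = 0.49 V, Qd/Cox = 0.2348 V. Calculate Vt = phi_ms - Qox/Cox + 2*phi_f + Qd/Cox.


Step 1: Vt = phi_ms - Qox/Cox + 2*phi_f + Qd/Cox
Step 2: Vt = 0.42 - 0.0714 + 2*0.49 + 0.2348
Step 3: Vt = 0.42 - 0.0714 + 0.98 + 0.2348
Step 4: Vt = 1.5634 V

1.5634


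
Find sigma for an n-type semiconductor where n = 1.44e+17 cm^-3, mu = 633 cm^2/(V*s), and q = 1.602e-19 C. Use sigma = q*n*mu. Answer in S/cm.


Step 1: sigma = q * n * mu
Step 2: sigma = 1.602e-19 * 1.44e+17 * 633
Step 3: sigma = 1.460e+01 S/cm

1.460e+01


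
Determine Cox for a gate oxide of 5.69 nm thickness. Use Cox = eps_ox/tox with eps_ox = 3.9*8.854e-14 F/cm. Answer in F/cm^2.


Step 1: eps_ox = 3.9 * 8.854e-14 = 3.45306e-13 F/cm
Step 2: tox in cm = 5.69 nm * 1e-7 = 5.6900e-07 cm
Step 3: Cox = 3.45306e-13 / 5.6900e-07 = 6.07e-07 F/cm^2

6.07e-07


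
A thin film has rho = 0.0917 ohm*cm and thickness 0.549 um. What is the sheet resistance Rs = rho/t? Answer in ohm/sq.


Step 1: Convert thickness to cm: t = 0.549 um = 5.4900e-05 cm
Step 2: Rs = rho / t = 0.0917 / 5.4900e-05
Step 3: Rs = 1670.3 ohm/sq

1670.3


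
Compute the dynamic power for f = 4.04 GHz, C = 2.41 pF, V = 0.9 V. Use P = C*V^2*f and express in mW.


Step 1: V^2 = 0.9^2 = 0.81 V^2
Step 2: P = C*V^2*f = 2.41e-12 F * 0.81 * 4.04e9 Hz
Step 3: P = 7.886484e-03 W
Step 4: P = 7.886 mW

7.886


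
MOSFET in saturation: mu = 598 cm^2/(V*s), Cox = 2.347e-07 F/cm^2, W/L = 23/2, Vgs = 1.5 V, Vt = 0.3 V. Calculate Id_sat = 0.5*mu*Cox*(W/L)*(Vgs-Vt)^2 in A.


Step 1: Overdrive voltage Vov = Vgs - Vt = 1.5 - 0.3 = 1.2 V
Step 2: W/L = 23/2 = 11.5
Step 3: Id = 0.5 * 598 * 2.347e-07 * 11.5 * 1.2^2
Step 4: Id = 1.16e-03 A

1.16e-03


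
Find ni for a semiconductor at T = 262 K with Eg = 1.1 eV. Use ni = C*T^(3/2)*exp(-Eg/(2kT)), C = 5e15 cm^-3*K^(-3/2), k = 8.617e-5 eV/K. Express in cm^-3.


Step 1: Compute kT = 8.617e-5 * 262 = 0.02257654 eV
Step 2: Exponent = -Eg/(2kT) = -1.1/(2*0.02257654) = -24.36157
Step 3: T^(3/2) = 262^1.5 = 4240.84
Step 4: ni = 5e15 * 4240.84 * exp(-24.36157) = 5.58e+08 cm^-3

5.58e+08


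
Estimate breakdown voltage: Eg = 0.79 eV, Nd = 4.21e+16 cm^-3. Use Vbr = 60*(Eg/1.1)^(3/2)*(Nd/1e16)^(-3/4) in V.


Step 1: Eg/1.1 = 0.79/1.1 = 0.718182
Step 2: (Eg/1.1)^1.5 = 0.718182^1.5 = 0.608628
Step 3: (Nd/1e16)^(-0.75) = (4.21)^(-0.75) = 0.340242
Step 4: Vbr = 60 * 0.608628 * 0.340242 = 12.4 V

12.4


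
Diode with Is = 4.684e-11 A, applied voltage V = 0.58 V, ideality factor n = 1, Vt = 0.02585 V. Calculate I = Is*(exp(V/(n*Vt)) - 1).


Step 1: V/(n*Vt) = 0.58/(1*0.02585) = 22.4371
Step 2: exp(22.4371) = 5.5502e+09
Step 3: I = 4.684e-11 * (5.5502e+09 - 1) = 2.60e-01 A

2.60e-01


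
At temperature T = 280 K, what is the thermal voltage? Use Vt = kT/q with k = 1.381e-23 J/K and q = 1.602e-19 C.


Step 1: kT = 1.381e-23 * 280 = 3.8668e-21 J
Step 2: Vt = kT/q = 3.8668e-21 / 1.602e-19
Step 3: Vt = 0.02414 V

0.02414


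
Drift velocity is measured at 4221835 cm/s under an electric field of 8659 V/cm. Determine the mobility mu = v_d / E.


Step 1: mu = v_d / E
Step 2: mu = 4221835 / 8659
Step 3: mu = 487.57 cm^2/(V*s)

487.57


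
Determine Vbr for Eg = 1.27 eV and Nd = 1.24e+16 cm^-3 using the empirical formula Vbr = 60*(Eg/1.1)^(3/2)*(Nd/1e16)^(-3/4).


Step 1: Eg/1.1 = 1.27/1.1 = 1.154545
Step 2: (Eg/1.1)^1.5 = 1.154545^1.5 = 1.240556
Step 3: (Nd/1e16)^(-0.75) = (1.24)^(-0.75) = 0.851008
Step 4: Vbr = 60 * 1.240556 * 0.851008 = 63.3 V

63.3


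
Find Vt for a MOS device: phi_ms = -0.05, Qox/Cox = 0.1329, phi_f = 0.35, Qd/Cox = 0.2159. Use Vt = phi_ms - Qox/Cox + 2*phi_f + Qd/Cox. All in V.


Step 1: Vt = phi_ms - Qox/Cox + 2*phi_f + Qd/Cox
Step 2: Vt = -0.05 - 0.1329 + 2*0.35 + 0.2159
Step 3: Vt = -0.05 - 0.1329 + 0.7 + 0.2159
Step 4: Vt = 0.733 V

0.733


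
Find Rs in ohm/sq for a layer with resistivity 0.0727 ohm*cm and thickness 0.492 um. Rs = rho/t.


Step 1: Convert thickness to cm: t = 0.492 um = 4.9200e-05 cm
Step 2: Rs = rho / t = 0.0727 / 4.9200e-05
Step 3: Rs = 1477.6 ohm/sq

1477.6


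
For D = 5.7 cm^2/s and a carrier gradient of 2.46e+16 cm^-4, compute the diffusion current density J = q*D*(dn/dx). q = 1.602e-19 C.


Step 1: J = q * D * (dn/dx)
Step 2: J = 1.602e-19 * 5.7 * 2.46e+16
Step 3: J = 2.25e-02 A/cm^2

2.25e-02


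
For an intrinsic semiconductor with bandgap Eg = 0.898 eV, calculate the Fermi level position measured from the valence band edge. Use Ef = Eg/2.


Step 1: For an intrinsic semiconductor, the Fermi level sits at midgap.
Step 2: Ef = Eg / 2 = 0.898 / 2 = 0.449 eV

0.449


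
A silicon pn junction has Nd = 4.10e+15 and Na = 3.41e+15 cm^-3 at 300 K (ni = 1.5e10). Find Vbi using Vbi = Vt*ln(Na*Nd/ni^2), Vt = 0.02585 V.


Step 1: Compute Na*Nd/ni^2 = 3.41e+15 * 4.10e+15 / (1.5e10)^2 = 6.2138e+10
Step 2: ln(6.2138e+10) = 24.8526
Step 3: Vbi = 0.02585 * 24.8526 = 0.642 V

0.642


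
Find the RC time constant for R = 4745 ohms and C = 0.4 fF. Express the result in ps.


Step 1: tau = R * C
Step 2: tau = 4745 * 0.4 fF = 4745 * 4.0e-16 F
Step 3: tau = 1.898e-12 s = 1.898 ps

1.898


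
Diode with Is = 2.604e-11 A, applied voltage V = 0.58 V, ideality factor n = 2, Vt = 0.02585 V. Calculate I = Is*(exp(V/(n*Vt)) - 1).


Step 1: V/(n*Vt) = 0.58/(2*0.02585) = 11.2186
Step 2: exp(11.2186) = 7.4503e+04
Step 3: I = 2.604e-11 * (7.4503e+04 - 1) = 1.94e-06 A

1.94e-06


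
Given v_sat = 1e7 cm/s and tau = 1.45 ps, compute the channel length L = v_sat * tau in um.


Step 1: tau in seconds = 1.45 ps * 1e-12 = 1.4500e-12 s
Step 2: L = v_sat * tau = 1e7 * 1.4500e-12 = 1.4500e-05 cm
Step 3: L in um = 1.4500e-05 * 1e4 = 0.145 um

0.145


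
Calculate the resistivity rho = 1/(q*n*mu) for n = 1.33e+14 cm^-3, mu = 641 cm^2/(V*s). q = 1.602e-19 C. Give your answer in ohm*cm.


Step 1: sigma = q * n * mu = 1.602e-19 * 1.33e+14 * 641 = 1.36575e-02 S/cm
Step 2: rho = 1 / sigma = 1 / 1.36575e-02 = 73.22 ohm*cm

73.22


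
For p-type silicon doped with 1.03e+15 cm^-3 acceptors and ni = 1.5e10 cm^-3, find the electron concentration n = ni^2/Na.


Step 1: Majority hole concentration p ≈ Na = 1.03e+15 cm^-3
Step 2: n = ni^2 / Na = (1.5e10)^2 / 1.03e+15
Step 3: n = 2.18e+05 cm^-3

2.18e+05


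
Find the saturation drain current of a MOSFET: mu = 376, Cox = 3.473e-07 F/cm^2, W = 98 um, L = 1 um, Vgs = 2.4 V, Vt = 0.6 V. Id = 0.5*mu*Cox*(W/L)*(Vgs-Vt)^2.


Step 1: Overdrive voltage Vov = Vgs - Vt = 2.4 - 0.6 = 1.8 V
Step 2: W/L = 98/1 = 98
Step 3: Id = 0.5 * 376 * 3.473e-07 * 98 * 1.8^2
Step 4: Id = 2.07e-02 A

2.07e-02


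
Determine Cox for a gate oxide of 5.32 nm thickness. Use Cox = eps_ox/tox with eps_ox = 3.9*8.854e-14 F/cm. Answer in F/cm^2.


Step 1: eps_ox = 3.9 * 8.854e-14 = 3.45306e-13 F/cm
Step 2: tox in cm = 5.32 nm * 1e-7 = 5.3200e-07 cm
Step 3: Cox = 3.45306e-13 / 5.3200e-07 = 6.49e-07 F/cm^2

6.49e-07


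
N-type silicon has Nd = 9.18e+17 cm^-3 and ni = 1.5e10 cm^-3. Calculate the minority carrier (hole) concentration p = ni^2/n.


Step 1: Since Nd >> ni, n ≈ Nd = 9.18e+17 cm^-3
Step 2: p = ni^2 / n = (1.5e10)^2 / 9.18e+17
Step 3: p = 2.25e20 / 9.18e+17 = 2.45e+02 cm^-3

2.45e+02


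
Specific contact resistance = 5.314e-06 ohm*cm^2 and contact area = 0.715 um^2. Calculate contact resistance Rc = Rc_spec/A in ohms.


Step 1: Convert area to cm^2: 0.715 um^2 = 7.1500e-09 cm^2
Step 2: Rc = Rc_spec / A = 5.314e-06 / 7.1500e-09
Step 3: Rc = 7.43e+02 ohms

7.43e+02


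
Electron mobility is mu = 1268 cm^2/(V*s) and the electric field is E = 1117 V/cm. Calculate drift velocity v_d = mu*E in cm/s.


Step 1: v_d = mu * E
Step 2: v_d = 1268 * 1117 = 1416356
Step 3: v_d = 1.42e+06 cm/s

1.42e+06


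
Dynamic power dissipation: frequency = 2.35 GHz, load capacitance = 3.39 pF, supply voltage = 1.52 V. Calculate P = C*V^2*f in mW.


Step 1: V^2 = 1.52^2 = 2.3104 V^2
Step 2: P = C*V^2*f = 3.39e-12 F * 2.3104 * 2.35e9 Hz
Step 3: P = 1.84058016e-02 W
Step 4: P = 18.406 mW

18.406


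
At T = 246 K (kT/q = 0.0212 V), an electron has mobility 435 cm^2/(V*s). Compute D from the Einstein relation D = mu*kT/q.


Step 1: D = mu * (kT/q)
Step 2: D = 435 * 0.0212
Step 3: D = 9.22 cm^2/s

9.22


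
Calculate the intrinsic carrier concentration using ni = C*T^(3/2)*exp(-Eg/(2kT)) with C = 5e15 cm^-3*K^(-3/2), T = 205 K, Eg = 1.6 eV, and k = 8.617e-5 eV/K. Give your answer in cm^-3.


Step 1: Compute kT = 8.617e-5 * 205 = 0.01766485 eV
Step 2: Exponent = -Eg/(2kT) = -1.6/(2*0.01766485) = -45.28768
Step 3: T^(3/2) = 205^1.5 = 2935.15
Step 4: ni = 5e15 * 2935.15 * exp(-45.28768) = 3.15e-01 cm^-3

3.15e-01


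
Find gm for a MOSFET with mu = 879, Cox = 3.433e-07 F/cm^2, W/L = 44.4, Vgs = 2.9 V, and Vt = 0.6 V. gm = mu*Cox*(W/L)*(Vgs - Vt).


Step 1: Vov = Vgs - Vt = 2.9 - 0.6 = 2.3 V
Step 2: gm = mu * Cox * (W/L) * Vov
Step 3: gm = 879 * 3.433e-07 * 44.4 * 2.3 = 3.08e-02 S

3.08e-02


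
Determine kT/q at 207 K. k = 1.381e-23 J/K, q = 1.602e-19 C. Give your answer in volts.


Step 1: kT = 1.381e-23 * 207 = 2.85867e-21 J
Step 2: Vt = kT/q = 2.85867e-21 / 1.602e-19
Step 3: Vt = 0.01784 V

0.01784


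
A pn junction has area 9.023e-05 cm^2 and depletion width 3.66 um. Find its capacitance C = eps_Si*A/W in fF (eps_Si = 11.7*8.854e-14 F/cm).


Step 1: eps_Si = 11.7 * 8.854e-14 = 1.035918e-12 F/cm
Step 2: W in cm = 3.66 * 1e-4 = 3.66e-04 cm
Step 3: C = 1.035918e-12 * 9.023e-05 / 3.66e-04 = 2.553849e-13 F
Step 4: C = 255.38 fF

255.38


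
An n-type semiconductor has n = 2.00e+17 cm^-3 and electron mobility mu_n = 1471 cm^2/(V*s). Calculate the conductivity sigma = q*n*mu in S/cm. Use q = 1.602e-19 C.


Step 1: sigma = q * n * mu
Step 2: sigma = 1.602e-19 * 2.00e+17 * 1471
Step 3: sigma = 4.713e+01 S/cm

4.713e+01


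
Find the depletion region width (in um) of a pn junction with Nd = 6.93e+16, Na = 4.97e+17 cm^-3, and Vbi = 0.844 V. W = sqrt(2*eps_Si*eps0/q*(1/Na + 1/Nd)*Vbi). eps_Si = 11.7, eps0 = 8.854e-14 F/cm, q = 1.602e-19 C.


Step 1: 1/Na + 1/Nd = 1/4.97e+17 + 1/6.93e+16 = 1.64421e-17
Step 2: 2*eps*eps0/q = 2*11.7*8.854e-14/1.602e-19 = 1.293281e+07
Step 3: W^2 = 1.293281e+07 * 1.64421e-17 * 0.844 = 1.79470e-10
Step 4: W = sqrt(1.79470e-10) = 1.340e-05 cm = 0.134 um

0.134


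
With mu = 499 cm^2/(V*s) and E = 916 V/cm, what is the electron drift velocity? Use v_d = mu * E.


Step 1: v_d = mu * E
Step 2: v_d = 499 * 916 = 457084
Step 3: v_d = 4.57e+05 cm/s

4.57e+05


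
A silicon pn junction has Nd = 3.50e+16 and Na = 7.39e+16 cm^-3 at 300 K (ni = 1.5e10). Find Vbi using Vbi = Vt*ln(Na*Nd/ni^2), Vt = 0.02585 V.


Step 1: Compute Na*Nd/ni^2 = 7.39e+16 * 3.50e+16 / (1.5e10)^2 = 1.1496e+13
Step 2: ln(1.1496e+13) = 30.0730
Step 3: Vbi = 0.02585 * 30.0730 = 0.777 V

0.777


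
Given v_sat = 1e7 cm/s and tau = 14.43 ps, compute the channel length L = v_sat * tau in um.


Step 1: tau in seconds = 14.43 ps * 1e-12 = 1.4430e-11 s
Step 2: L = v_sat * tau = 1e7 * 1.4430e-11 = 1.4430e-04 cm
Step 3: L in um = 1.4430e-04 * 1e4 = 1.443 um

1.443


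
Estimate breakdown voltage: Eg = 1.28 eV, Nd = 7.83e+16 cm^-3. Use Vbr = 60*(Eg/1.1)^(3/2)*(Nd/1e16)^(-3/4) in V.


Step 1: Eg/1.1 = 1.28/1.1 = 1.163636
Step 2: (Eg/1.1)^1.5 = 1.163636^1.5 = 1.255237
Step 3: (Nd/1e16)^(-0.75) = (7.83)^(-0.75) = 0.213638
Step 4: Vbr = 60 * 1.255237 * 0.213638 = 16.1 V

16.1


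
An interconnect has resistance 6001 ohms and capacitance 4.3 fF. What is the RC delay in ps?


Step 1: tau = R * C
Step 2: tau = 6001 * 4.3 fF = 6001 * 4.3e-15 F
Step 3: tau = 2.58043e-11 s = 25.8043 ps

25.8043


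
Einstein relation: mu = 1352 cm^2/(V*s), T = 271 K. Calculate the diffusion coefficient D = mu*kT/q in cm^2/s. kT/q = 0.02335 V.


Step 1: D = mu * (kT/q)
Step 2: D = 1352 * 0.02335
Step 3: D = 31.57 cm^2/s

31.57


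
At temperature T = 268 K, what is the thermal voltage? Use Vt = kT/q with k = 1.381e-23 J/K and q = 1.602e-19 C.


Step 1: kT = 1.381e-23 * 268 = 3.70108e-21 J
Step 2: Vt = kT/q = 3.70108e-21 / 1.602e-19
Step 3: Vt = 0.0231 V

0.0231


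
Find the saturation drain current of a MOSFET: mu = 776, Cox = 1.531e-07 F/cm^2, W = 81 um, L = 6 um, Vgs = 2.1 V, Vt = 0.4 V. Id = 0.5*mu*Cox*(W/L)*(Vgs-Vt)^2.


Step 1: Overdrive voltage Vov = Vgs - Vt = 2.1 - 0.4 = 1.7 V
Step 2: W/L = 81/6 = 13.5
Step 3: Id = 0.5 * 776 * 1.531e-07 * 13.5 * 1.7^2
Step 4: Id = 2.32e-03 A

2.32e-03


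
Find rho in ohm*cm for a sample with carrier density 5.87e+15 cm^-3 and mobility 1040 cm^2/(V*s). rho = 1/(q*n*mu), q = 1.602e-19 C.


Step 1: sigma = q * n * mu = 1.602e-19 * 5.87e+15 * 1040 = 9.77989e-01 S/cm
Step 2: rho = 1 / sigma = 1 / 9.77989e-01 = 1.023 ohm*cm

1.023


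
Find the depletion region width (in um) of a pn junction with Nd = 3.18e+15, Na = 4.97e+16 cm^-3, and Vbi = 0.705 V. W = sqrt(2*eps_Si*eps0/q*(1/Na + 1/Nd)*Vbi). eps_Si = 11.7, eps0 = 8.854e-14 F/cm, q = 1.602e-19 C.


Step 1: 1/Na + 1/Nd = 1/4.97e+16 + 1/3.18e+15 = 3.34586e-16
Step 2: 2*eps*eps0/q = 2*11.7*8.854e-14/1.602e-19 = 1.293281e+07
Step 3: W^2 = 1.293281e+07 * 3.34586e-16 * 0.705 = 3.05063e-09
Step 4: W = sqrt(3.05063e-09) = 5.523e-05 cm = 0.5523 um

0.5523


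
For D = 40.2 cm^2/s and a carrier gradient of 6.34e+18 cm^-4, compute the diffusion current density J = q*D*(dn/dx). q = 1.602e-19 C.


Step 1: J = q * D * (dn/dx)
Step 2: J = 1.602e-19 * 40.2 * 6.34e+18
Step 3: J = 4.08e+01 A/cm^2

4.08e+01


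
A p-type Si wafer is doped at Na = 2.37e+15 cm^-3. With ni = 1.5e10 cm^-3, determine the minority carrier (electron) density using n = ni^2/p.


Step 1: Majority hole concentration p ≈ Na = 2.37e+15 cm^-3
Step 2: n = ni^2 / Na = (1.5e10)^2 / 2.37e+15
Step 3: n = 9.49e+04 cm^-3

9.49e+04


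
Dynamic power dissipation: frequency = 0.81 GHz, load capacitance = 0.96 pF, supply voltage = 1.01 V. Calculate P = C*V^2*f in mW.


Step 1: V^2 = 1.01^2 = 1.0201 V^2
Step 2: P = C*V^2*f = 0.96e-12 F * 1.0201 * 0.81e9 Hz
Step 3: P = 7.9322976e-04 W
Step 4: P = 0.793 mW

0.793


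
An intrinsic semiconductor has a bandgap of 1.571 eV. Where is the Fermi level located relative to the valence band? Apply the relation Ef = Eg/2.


Step 1: For an intrinsic semiconductor, the Fermi level sits at midgap.
Step 2: Ef = Eg / 2 = 1.571 / 2 = 0.7855 eV

0.7855


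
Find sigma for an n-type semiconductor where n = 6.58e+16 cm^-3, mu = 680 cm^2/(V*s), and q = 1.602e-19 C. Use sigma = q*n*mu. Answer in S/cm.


Step 1: sigma = q * n * mu
Step 2: sigma = 1.602e-19 * 6.58e+16 * 680
Step 3: sigma = 7.168e+00 S/cm

7.168e+00


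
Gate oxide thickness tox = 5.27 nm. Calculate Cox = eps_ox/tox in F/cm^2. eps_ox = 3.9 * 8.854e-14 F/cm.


Step 1: eps_ox = 3.9 * 8.854e-14 = 3.45306e-13 F/cm
Step 2: tox in cm = 5.27 nm * 1e-7 = 5.2700e-07 cm
Step 3: Cox = 3.45306e-13 / 5.2700e-07 = 6.55e-07 F/cm^2

6.55e-07


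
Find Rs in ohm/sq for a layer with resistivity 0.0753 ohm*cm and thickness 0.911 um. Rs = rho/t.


Step 1: Convert thickness to cm: t = 0.911 um = 9.1100e-05 cm
Step 2: Rs = rho / t = 0.0753 / 9.1100e-05
Step 3: Rs = 826.6 ohm/sq

826.6


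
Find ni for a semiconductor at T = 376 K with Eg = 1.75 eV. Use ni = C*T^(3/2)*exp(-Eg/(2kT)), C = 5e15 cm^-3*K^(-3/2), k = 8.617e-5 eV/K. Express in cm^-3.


Step 1: Compute kT = 8.617e-5 * 376 = 0.03239992 eV
Step 2: Exponent = -Eg/(2kT) = -1.75/(2*0.03239992) = -27.00624
Step 3: T^(3/2) = 376^1.5 = 7290.91
Step 4: ni = 5e15 * 7290.91 * exp(-27.00624) = 6.81e+07 cm^-3

6.81e+07


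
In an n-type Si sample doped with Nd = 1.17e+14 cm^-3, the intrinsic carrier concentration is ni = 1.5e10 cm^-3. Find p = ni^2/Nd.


Step 1: Since Nd >> ni, n ≈ Nd = 1.17e+14 cm^-3
Step 2: p = ni^2 / n = (1.5e10)^2 / 1.17e+14
Step 3: p = 2.25e20 / 1.17e+14 = 1.92e+06 cm^-3

1.92e+06


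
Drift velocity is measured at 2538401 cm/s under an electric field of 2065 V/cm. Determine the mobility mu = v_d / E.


Step 1: mu = v_d / E
Step 2: mu = 2538401 / 2065
Step 3: mu = 1229.25 cm^2/(V*s)

1229.25


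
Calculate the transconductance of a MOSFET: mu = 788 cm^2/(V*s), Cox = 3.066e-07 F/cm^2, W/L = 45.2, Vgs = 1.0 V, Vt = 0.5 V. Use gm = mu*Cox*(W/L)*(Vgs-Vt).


Step 1: Vov = Vgs - Vt = 1.0 - 0.5 = 0.5 V
Step 2: gm = mu * Cox * (W/L) * Vov
Step 3: gm = 788 * 3.066e-07 * 45.2 * 0.5 = 5.46e-03 S

5.46e-03


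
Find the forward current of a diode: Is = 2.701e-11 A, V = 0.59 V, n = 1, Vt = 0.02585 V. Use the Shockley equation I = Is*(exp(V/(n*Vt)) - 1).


Step 1: V/(n*Vt) = 0.59/(1*0.02585) = 22.8240
Step 2: exp(22.8240) = 8.1722e+09
Step 3: I = 2.701e-11 * (8.1722e+09 - 1) = 2.21e-01 A

2.21e-01


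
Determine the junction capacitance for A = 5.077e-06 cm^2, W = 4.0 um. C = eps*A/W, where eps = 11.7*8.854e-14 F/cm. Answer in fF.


Step 1: eps_Si = 11.7 * 8.854e-14 = 1.035918e-12 F/cm
Step 2: W in cm = 4.0 * 1e-4 = 4.00e-04 cm
Step 3: C = 1.035918e-12 * 5.077e-06 / 4.00e-04 = 1.314839e-14 F
Step 4: C = 13.15 fF

13.15


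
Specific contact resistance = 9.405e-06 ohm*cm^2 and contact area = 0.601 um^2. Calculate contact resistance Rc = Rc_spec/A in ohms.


Step 1: Convert area to cm^2: 0.601 um^2 = 6.0100e-09 cm^2
Step 2: Rc = Rc_spec / A = 9.405e-06 / 6.0100e-09
Step 3: Rc = 1.56e+03 ohms

1.56e+03


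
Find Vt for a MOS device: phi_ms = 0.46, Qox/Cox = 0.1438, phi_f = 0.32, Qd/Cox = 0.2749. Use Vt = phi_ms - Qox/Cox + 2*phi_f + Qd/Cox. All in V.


Step 1: Vt = phi_ms - Qox/Cox + 2*phi_f + Qd/Cox
Step 2: Vt = 0.46 - 0.1438 + 2*0.32 + 0.2749
Step 3: Vt = 0.46 - 0.1438 + 0.64 + 0.2749
Step 4: Vt = 1.2311 V

1.2311


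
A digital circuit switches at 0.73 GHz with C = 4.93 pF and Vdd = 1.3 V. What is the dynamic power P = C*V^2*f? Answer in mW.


Step 1: V^2 = 1.3^2 = 1.69 V^2
Step 2: P = C*V^2*f = 4.93e-12 F * 1.69 * 0.73e9 Hz
Step 3: P = 6.082141e-03 W
Step 4: P = 6.082 mW

6.082


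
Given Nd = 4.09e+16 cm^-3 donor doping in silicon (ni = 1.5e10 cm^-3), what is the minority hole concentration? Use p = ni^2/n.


Step 1: Since Nd >> ni, n ≈ Nd = 4.09e+16 cm^-3
Step 2: p = ni^2 / n = (1.5e10)^2 / 4.09e+16
Step 3: p = 2.25e20 / 4.09e+16 = 5.50e+03 cm^-3

5.50e+03


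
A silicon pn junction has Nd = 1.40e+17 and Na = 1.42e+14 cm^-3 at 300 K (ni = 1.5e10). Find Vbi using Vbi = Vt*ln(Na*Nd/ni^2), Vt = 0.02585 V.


Step 1: Compute Na*Nd/ni^2 = 1.42e+14 * 1.40e+17 / (1.5e10)^2 = 8.8356e+10
Step 2: ln(8.8356e+10) = 25.2046
Step 3: Vbi = 0.02585 * 25.2046 = 0.652 V

0.652


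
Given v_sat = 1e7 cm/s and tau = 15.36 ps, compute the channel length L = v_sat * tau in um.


Step 1: tau in seconds = 15.36 ps * 1e-12 = 1.5360e-11 s
Step 2: L = v_sat * tau = 1e7 * 1.5360e-11 = 1.5360e-04 cm
Step 3: L in um = 1.5360e-04 * 1e4 = 1.536 um

1.536


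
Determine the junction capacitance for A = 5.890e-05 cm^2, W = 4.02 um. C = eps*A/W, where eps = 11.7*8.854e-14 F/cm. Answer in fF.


Step 1: eps_Si = 11.7 * 8.854e-14 = 1.035918e-12 F/cm
Step 2: W in cm = 4.02 * 1e-4 = 4.02e-04 cm
Step 3: C = 1.035918e-12 * 5.890e-05 / 4.02e-04 = 1.517800e-13 F
Step 4: C = 151.78 fF

151.78


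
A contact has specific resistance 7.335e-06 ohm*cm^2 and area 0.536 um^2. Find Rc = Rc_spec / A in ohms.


Step 1: Convert area to cm^2: 0.536 um^2 = 5.3600e-09 cm^2
Step 2: Rc = Rc_spec / A = 7.335e-06 / 5.3600e-09
Step 3: Rc = 1.37e+03 ohms

1.37e+03


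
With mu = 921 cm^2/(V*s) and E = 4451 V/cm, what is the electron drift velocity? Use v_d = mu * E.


Step 1: v_d = mu * E
Step 2: v_d = 921 * 4451 = 4099371
Step 3: v_d = 4.10e+06 cm/s

4.10e+06


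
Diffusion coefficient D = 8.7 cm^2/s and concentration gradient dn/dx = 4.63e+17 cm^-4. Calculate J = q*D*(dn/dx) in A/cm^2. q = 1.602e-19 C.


Step 1: J = q * D * (dn/dx)
Step 2: J = 1.602e-19 * 8.7 * 4.63e+17
Step 3: J = 6.45e-01 A/cm^2

6.45e-01


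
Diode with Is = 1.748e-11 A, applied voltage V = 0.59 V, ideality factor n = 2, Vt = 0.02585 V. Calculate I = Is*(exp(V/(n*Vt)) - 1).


Step 1: V/(n*Vt) = 0.59/(2*0.02585) = 11.4120
Step 2: exp(11.4120) = 9.0400e+04
Step 3: I = 1.748e-11 * (9.0400e+04 - 1) = 1.58e-06 A

1.58e-06


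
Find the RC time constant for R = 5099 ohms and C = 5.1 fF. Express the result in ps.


Step 1: tau = R * C
Step 2: tau = 5099 * 5.1 fF = 5099 * 5.1e-15 F
Step 3: tau = 2.60049e-11 s = 26.0049 ps

26.0049


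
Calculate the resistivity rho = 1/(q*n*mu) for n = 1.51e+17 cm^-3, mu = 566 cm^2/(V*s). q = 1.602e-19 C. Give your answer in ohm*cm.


Step 1: sigma = q * n * mu = 1.602e-19 * 1.51e+17 * 566 = 1.36917e+01 S/cm
Step 2: rho = 1 / sigma = 1 / 1.36917e+01 = 0.07304 ohm*cm

0.07304


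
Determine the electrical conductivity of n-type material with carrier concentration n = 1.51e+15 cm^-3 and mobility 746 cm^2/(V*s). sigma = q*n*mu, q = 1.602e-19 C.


Step 1: sigma = q * n * mu
Step 2: sigma = 1.602e-19 * 1.51e+15 * 746
Step 3: sigma = 1.805e-01 S/cm

1.805e-01


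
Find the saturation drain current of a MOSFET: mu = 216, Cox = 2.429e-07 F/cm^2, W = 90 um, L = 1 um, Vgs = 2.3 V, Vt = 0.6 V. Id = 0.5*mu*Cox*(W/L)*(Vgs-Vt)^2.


Step 1: Overdrive voltage Vov = Vgs - Vt = 2.3 - 0.6 = 1.7 V
Step 2: W/L = 90/1 = 90
Step 3: Id = 0.5 * 216 * 2.429e-07 * 90 * 1.7^2
Step 4: Id = 6.82e-03 A

6.82e-03


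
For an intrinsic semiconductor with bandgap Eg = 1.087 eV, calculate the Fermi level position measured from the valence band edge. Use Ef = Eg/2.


Step 1: For an intrinsic semiconductor, the Fermi level sits at midgap.
Step 2: Ef = Eg / 2 = 1.087 / 2 = 0.5435 eV

0.5435


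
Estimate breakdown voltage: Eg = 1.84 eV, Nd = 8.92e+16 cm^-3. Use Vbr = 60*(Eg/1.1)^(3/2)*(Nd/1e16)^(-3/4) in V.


Step 1: Eg/1.1 = 1.84/1.1 = 1.672727
Step 2: (Eg/1.1)^1.5 = 1.672727^1.5 = 2.163404
Step 3: (Nd/1e16)^(-0.75) = (8.92)^(-0.75) = 0.193743
Step 4: Vbr = 60 * 2.163404 * 0.193743 = 25.1 V

25.1


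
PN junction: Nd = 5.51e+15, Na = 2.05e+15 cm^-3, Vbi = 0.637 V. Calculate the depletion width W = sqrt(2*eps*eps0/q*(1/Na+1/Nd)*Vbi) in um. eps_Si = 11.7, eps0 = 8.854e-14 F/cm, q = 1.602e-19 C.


Step 1: 1/Na + 1/Nd = 1/2.05e+15 + 1/5.51e+15 = 6.69293e-16
Step 2: 2*eps*eps0/q = 2*11.7*8.854e-14/1.602e-19 = 1.293281e+07
Step 3: W^2 = 1.293281e+07 * 6.69293e-16 * 0.637 = 5.51377e-09
Step 4: W = sqrt(5.51377e-09) = 7.425e-05 cm = 0.7425 um

0.7425


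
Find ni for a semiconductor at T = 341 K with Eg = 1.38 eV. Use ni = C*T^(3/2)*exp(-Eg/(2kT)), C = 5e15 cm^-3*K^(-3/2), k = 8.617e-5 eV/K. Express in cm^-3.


Step 1: Compute kT = 8.617e-5 * 341 = 0.02938397 eV
Step 2: Exponent = -Eg/(2kT) = -1.38/(2*0.02938397) = -23.48219
Step 3: T^(3/2) = 341^1.5 = 6296.97
Step 4: ni = 5e15 * 6296.97 * exp(-23.48219) = 1.99e+09 cm^-3

1.99e+09


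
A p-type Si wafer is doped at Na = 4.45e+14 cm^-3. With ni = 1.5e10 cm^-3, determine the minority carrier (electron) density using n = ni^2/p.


Step 1: Majority hole concentration p ≈ Na = 4.45e+14 cm^-3
Step 2: n = ni^2 / Na = (1.5e10)^2 / 4.45e+14
Step 3: n = 5.06e+05 cm^-3

5.06e+05


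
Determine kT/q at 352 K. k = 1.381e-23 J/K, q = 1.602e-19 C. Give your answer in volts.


Step 1: kT = 1.381e-23 * 352 = 4.86112e-21 J
Step 2: Vt = kT/q = 4.86112e-21 / 1.602e-19
Step 3: Vt = 0.03034 V

0.03034


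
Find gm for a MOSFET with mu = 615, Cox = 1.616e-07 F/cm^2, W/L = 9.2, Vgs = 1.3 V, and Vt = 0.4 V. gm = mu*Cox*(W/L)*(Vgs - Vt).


Step 1: Vov = Vgs - Vt = 1.3 - 0.4 = 0.9 V
Step 2: gm = mu * Cox * (W/L) * Vov
Step 3: gm = 615 * 1.616e-07 * 9.2 * 0.9 = 8.23e-04 S

8.23e-04


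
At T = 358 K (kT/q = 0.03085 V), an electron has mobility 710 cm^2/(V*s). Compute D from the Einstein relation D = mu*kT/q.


Step 1: D = mu * (kT/q)
Step 2: D = 710 * 0.03085
Step 3: D = 21.9 cm^2/s

21.9


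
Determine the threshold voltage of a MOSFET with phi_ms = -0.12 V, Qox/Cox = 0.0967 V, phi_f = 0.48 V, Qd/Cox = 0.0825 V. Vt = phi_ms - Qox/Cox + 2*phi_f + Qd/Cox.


Step 1: Vt = phi_ms - Qox/Cox + 2*phi_f + Qd/Cox
Step 2: Vt = -0.12 - 0.0967 + 2*0.48 + 0.0825
Step 3: Vt = -0.12 - 0.0967 + 0.96 + 0.0825
Step 4: Vt = 0.8258 V

0.8258


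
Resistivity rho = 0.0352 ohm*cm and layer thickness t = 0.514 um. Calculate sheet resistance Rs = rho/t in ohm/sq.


Step 1: Convert thickness to cm: t = 0.514 um = 5.1400e-05 cm
Step 2: Rs = rho / t = 0.0352 / 5.1400e-05
Step 3: Rs = 684.8 ohm/sq

684.8
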